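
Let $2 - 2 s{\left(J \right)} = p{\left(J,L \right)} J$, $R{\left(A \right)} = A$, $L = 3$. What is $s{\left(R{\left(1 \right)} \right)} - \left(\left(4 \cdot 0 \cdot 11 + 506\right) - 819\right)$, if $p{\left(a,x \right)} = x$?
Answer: $\frac{625}{2} \approx 312.5$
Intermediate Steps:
$s{\left(J \right)} = 1 - \frac{3 J}{2}$
$s{\left(R{\left(1 \right)} \right)} - \left(\left(4 \cdot 0 \cdot 11 + 506\right) - 819\right) = \left(1 - \frac{3}{2}\right) - \left(\left(4 \cdot 0 \cdot 11 + 506\right) - 819\right) = \left(1 - \frac{3}{2}\right) - \left(\left(0 \cdot 11 + 506\right) - 819\right) = - \frac{1}{2} - \left(\left(0 + 506\right) - 819\right) = - \frac{1}{2} - \left(506 - 819\right) = - \frac{1}{2} - -313 = - \frac{1}{2} + 313 = \frac{625}{2}$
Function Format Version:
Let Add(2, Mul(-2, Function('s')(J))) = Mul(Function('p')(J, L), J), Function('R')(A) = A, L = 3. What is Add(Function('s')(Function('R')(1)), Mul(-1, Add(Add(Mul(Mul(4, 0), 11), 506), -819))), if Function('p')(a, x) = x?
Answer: Rational(625, 2) ≈ 312.50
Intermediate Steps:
Function('s')(J) = Add(1, Mul(Rational(-3, 2), J)) (Function('s')(J) = Add(1, Mul(Rational(-1, 2), Mul(3, J))) = Add(1, Mul(Rational(-3, 2), J)))
Add(Function('s')(Function('R')(1)), Mul(-1, Add(Add(Mul(Mul(4, 0), 11), 506), -819))) = Add(Add(1, Mul(Rational(-3, 2), 1)), Mul(-1, Add(Add(Mul(Mul(4, 0), 11), 506), -819))) = Add(Add(1, Rational(-3, 2)), Mul(-1, Add(Add(Mul(0, 11), 506), -819))) = Add(Rational(-1, 2), Mul(-1, Add(Add(0, 506), -819))) = Add(Rational(-1, 2), Mul(-1, Add(506, -819))) = Add(Rational(-1, 2), Mul(-1, -313)) = Add(Rational(-1, 2), 313) = Rational(625, 2)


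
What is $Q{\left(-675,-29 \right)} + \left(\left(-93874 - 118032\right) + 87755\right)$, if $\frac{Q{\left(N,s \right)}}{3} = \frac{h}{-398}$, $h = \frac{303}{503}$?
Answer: $- \frac{24854286203}{200194} \approx -1.2415 \cdot 10^{5}$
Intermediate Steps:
$h = \frac{303}{503}$ ($h = 303 \cdot \frac{1}{503} = \frac{303}{503} \approx 0.60239$)
$Q{\left(N,s \right)} = - \frac{909}{200194}$ ($Q{\left(N,s \right)} = 3 \frac{303}{503 \left(-398\right)} = 3 \cdot \frac{303}{503} \left(- \frac{1}{398}\right) = 3 \left(- \frac{303}{200194}\right) = - \frac{909}{200194}$)
$Q{\left(-675,-29 \right)} + \left(\left(-93874 - 118032\right) + 87755\right) = - \frac{909}{200194} + \left(\left(-93874 - 118032\right) + 87755\right) = - \frac{909}{200194} + \left(-211906 + 87755\right) = - \frac{909}{200194} - 124151 = - \frac{24854286203}{200194}$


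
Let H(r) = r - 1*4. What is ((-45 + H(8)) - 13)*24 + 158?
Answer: -1138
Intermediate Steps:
H(r) = -4 + r (H(r) = r - 4 = -4 + r)
((-45 + H(8)) - 13)*24 + 158 = ((-45 + (-4 + 8)) - 13)*24 + 158 = ((-45 + 4) - 13)*24 + 158 = (-41 - 13)*24 + 158 = -54*24 + 158 = -1296 + 158 = -1138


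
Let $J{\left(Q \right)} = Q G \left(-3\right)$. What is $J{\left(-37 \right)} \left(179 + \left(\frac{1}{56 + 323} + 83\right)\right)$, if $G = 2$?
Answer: $\frac{22044378}{379} \approx 58165.0$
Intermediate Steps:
$J{\left(Q \right)} = - 6 Q$ ($J{\left(Q \right)} = Q 2 \left(-3\right) = 2 Q \left(-3\right) = - 6 Q$)
$J{\left(-37 \right)} \left(179 + \left(\frac{1}{56 + 323} + 83\right)\right) = \left(-6\right) \left(-37\right) \left(179 + \left(\frac{1}{56 + 323} + 83\right)\right) = 222 \left(179 + \left(\frac{1}{379} + 83\right)\right) = 222 \left(179 + \frac{31458}{379}\right) = 222 \cdot \frac{99299}{379} = \frac{22044378}{379}$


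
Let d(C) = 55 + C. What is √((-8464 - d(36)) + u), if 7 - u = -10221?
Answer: √1673 ≈ 40.902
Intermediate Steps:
u = 10228 (u = 7 - 1*(-10221) = 7 + 10221 = 10228)
√((-8464 - d(36)) + u) = √((-8464 - (55 + 36)) + 10228) = √((-8464 - 1*91) + 10228) = √((-8464 - 91) + 10228) = √(-8555 + 10228) = √1673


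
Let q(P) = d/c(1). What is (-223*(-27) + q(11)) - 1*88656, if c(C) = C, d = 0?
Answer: -82635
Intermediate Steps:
q(P) = 0 (q(P) = 0/1 = 0*1 = 0)
(-223*(-27) + q(11)) - 1*88656 = (-223*(-27) + 0) - 1*88656 = (6021 + 0) - 88656 = 6021 - 88656 = -82635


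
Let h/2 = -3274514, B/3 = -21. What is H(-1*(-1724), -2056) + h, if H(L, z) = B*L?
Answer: -6657640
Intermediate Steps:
B = -63 (B = 3*(-21) = -63)
H(L, z) = -63*L
h = -6549028 (h = 2*(-3274514) = -6549028)
H(-1*(-1724), -2056) + h = -(-63)*(-1724) - 6549028 = -63*1724 - 6549028 = -108612 - 6549028 = -6657640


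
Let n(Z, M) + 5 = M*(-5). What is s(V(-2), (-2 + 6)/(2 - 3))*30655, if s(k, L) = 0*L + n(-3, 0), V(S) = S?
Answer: -153275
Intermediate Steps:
n(Z, M) = -5 - 5*M (n(Z, M) = -5 + M*(-5) = -5 - 5*M)
s(k, L) = -5 (s(k, L) = 0*L + (-5 - 5*0) = 0 + (-5 + 0) = 0 - 5 = -5)
s(V(-2), (-2 + 6)/(2 - 3))*30655 = -5*30655 = -153275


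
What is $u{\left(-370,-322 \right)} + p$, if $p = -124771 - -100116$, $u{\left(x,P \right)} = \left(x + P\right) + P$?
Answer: $-25669$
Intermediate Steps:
$u{\left(x,P \right)} = x + 2 P$ ($u{\left(x,P \right)} = \left(P + x\right) + P = x + 2 P$)
$p = -24655$ ($p = -124771 + 100116 = -24655$)
$u{\left(-370,-322 \right)} + p = \left(-370 + 2 \left(-322\right)\right) - 24655 = \left(-370 - 644\right) - 24655 = -1014 - 24655 = -25669$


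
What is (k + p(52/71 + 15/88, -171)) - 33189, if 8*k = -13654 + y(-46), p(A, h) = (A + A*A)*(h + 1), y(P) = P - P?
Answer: -686822087269/19518752 ≈ -35188.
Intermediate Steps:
y(P) = 0
p(A, h) = (1 + h)*(A + A**2) (p(A, h) = (A + A**2)*(1 + h) = (1 + h)*(A + A**2))
k = -6827/4 (k = (-13654 + 0)/8 = (1/8)*(-13654) = -6827/4 ≈ -1706.8)
(k + p(52/71 + 15/88, -171)) - 33189 = (-6827/4 + (52/71 + 15/88)*(1 + (52/71 + 15/88) - 171 + (52/71 + 15/88)*(-171))) - 33189 = (-6827/4 + 5641*(1 + 5641/6248 - 171 + (5641/6248)*(-171))/6248) - 33189 = (-6827/4 + 5641*(1 + 5641/6248 - 171 - 964611/6248)/6248) - 33189 = (-6827/4 + (5641/6248)*(-1010565/3124)) - 33189 = (-6827/4 - 5700597165/19518752) - 33189 = -39014227141/19518752 - 33189 = -686822087269/19518752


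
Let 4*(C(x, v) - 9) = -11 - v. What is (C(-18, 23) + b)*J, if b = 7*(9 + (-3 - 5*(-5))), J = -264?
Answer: -57420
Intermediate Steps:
b = 217 (b = 7*(9 + (-3 + 25)) = 7*(9 + 22) = 7*31 = 217)
C(x, v) = 25/4 - v/4 (C(x, v) = 9 + (-11 - v)/4 = 9 + (-11/4 - v/4) = 25/4 - v/4)
(C(-18, 23) + b)*J = ((25/4 - 1/4*23) + 217)*(-264) = ((25/4 - 23/4) + 217)*(-264) = (1/2 + 217)*(-264) = (435/2)*(-264) = -57420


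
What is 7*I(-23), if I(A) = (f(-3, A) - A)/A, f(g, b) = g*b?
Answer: -28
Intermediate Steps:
f(g, b) = b*g
I(A) = -4 (I(A) = (A*(-3) - A)/A = (-3*A - A)/A = (-4*A)/A = -4)
7*I(-23) = 7*(-4) = -28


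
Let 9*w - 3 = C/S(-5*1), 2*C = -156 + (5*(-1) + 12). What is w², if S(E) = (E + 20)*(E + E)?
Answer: 1100401/7290000 ≈ 0.15095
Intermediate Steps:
S(E) = 2*E*(20 + E) (S(E) = (20 + E)*(2*E) = 2*E*(20 + E))
C = -149/2 (C = (-156 + (5*(-1) + 12))/2 = (-156 + (-5 + 12))/2 = (-156 + 7)/2 = (½)*(-149) = -149/2 ≈ -74.500)
w = 1049/2700 (w = ⅓ + (-149*(-1/(10*(20 - 5*1)))/2)/9 = ⅓ + (-149*(-1/(10*(20 - 5)))/2)/9 = ⅓ + (-149/(2*(2*(-5)*15)))/9 = ⅓ + (-149/2/(-150))/9 = ⅓ + (-149/2*(-1/150))/9 = ⅓ + (⅑)*(149/300) = ⅓ + 149/2700 = 1049/2700 ≈ 0.38852)
w² = (1049/2700)² = 1100401/7290000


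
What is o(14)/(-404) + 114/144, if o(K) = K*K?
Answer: 743/2424 ≈ 0.30652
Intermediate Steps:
o(K) = K²
o(14)/(-404) + 114/144 = 14²/(-404) + 114/144 = 196*(-1/404) + 114*(1/144) = -49/101 + 19/24 = 743/2424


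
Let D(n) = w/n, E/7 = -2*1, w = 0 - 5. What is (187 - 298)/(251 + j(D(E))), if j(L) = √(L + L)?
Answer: -195027/441002 + 111*√35/441002 ≈ -0.44075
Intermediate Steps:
w = -5
E = -14 (E = 7*(-2*1) = 7*(-2) = -14)
D(n) = -5/n
j(L) = √2*√L (j(L) = √(2*L) = √2*√L)
(187 - 298)/(251 + j(D(E))) = (187 - 298)/(251 + √2*√(-5/(-14))) = -111/(251 + √2*√(-5*(-1/14))) = -111/(251 + √2*√(5/14)) = -111/(251 + √2*(√70/14)) = -111/(251 + √35/7)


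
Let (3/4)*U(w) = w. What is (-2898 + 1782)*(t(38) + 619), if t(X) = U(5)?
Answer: -698244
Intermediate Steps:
U(w) = 4*w/3
t(X) = 20/3 (t(X) = (4/3)*5 = 20/3)
(-2898 + 1782)*(t(38) + 619) = (-2898 + 1782)*(20/3 + 619) = -1116*1877/3 = -698244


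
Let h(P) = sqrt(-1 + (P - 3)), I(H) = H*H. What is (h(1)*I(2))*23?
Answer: 92*I*sqrt(3) ≈ 159.35*I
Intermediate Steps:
I(H) = H**2
h(P) = sqrt(-4 + P) (h(P) = sqrt(-1 + (-3 + P)) = sqrt(-4 + P))
(h(1)*I(2))*23 = (sqrt(-4 + 1)*2**2)*23 = (sqrt(-3)*4)*23 = ((I*sqrt(3))*4)*23 = (4*I*sqrt(3))*23 = 92*I*sqrt(3)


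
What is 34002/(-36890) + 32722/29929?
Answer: 94734361/552040405 ≈ 0.17161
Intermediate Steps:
34002/(-36890) + 32722/29929 = 34002*(-1/36890) + 32722*(1/29929) = -17001/18445 + 32722/29929 = 94734361/552040405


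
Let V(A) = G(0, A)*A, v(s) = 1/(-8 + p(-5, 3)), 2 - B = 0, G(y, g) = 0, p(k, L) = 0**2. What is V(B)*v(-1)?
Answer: 0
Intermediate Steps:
p(k, L) = 0
B = 2 (B = 2 - 1*0 = 2 + 0 = 2)
v(s) = -1/8 (v(s) = 1/(-8 + 0) = 1/(-8) = -1/8)
V(A) = 0 (V(A) = 0*A = 0)
V(B)*v(-1) = 0*(-1/8) = 0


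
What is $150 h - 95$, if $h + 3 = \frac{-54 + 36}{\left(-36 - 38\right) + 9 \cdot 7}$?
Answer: $- \frac{3295}{11} \approx -299.55$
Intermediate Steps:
$h = - \frac{15}{11}$ ($h = -3 + \frac{-54 + 36}{\left(-36 - 38\right) + 9 \cdot 7} = -3 - \frac{18}{-74 + 63} = -3 - \frac{18}{-11} = -3 - - \frac{18}{11} = -3 + \frac{18}{11} = - \frac{15}{11} \approx -1.3636$)
$150 h - 95 = 150 \left(- \frac{15}{11}\right) - 95 = - \frac{2250}{11} - 95 = - \frac{3295}{11}$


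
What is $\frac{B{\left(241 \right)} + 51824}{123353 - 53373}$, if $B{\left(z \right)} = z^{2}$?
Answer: $\frac{21981}{13996} \approx 1.5705$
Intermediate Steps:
$\frac{B{\left(241 \right)} + 51824}{123353 - 53373} = \frac{241^{2} + 51824}{123353 - 53373} = \frac{58081 + 51824}{69980} = 109905 \cdot \frac{1}{69980} = \frac{21981}{13996}$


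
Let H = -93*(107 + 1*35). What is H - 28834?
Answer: -42040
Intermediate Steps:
H = -13206 (H = -93*(107 + 35) = -93*142 = -13206)
H - 28834 = -13206 - 28834 = -42040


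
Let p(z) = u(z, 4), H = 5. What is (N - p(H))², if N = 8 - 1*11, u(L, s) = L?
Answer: 64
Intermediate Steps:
p(z) = z
N = -3 (N = 8 - 11 = -3)
(N - p(H))² = (-3 - 1*5)² = (-3 - 5)² = (-8)² = 64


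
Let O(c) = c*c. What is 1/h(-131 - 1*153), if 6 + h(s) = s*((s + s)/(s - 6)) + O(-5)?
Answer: -145/77901 ≈ -0.0018613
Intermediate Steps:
O(c) = c²
h(s) = 19 + 2*s²/(-6 + s) (h(s) = -6 + (s*((s + s)/(s - 6)) + (-5)²) = -6 + (s*((2*s)/(-6 + s)) + 25) = -6 + (s*(2*s/(-6 + s)) + 25) = -6 + (2*s²/(-6 + s) + 25) = -6 + (25 + 2*s²/(-6 + s)) = 19 + 2*s²/(-6 + s))
1/h(-131 - 1*153) = 1/((-114 + 2*(-131 - 1*153)² + 19*(-131 - 1*153))/(-6 + (-131 - 1*153))) = 1/((-114 + 2*(-131 - 153)² + 19*(-131 - 153))/(-6 + (-131 - 153))) = 1/((-114 + 2*(-284)² + 19*(-284))/(-6 - 284)) = 1/((-114 + 2*80656 - 5396)/(-290)) = 1/(-(-114 + 161312 - 5396)/290) = 1/(-1/290*155802) = 1/(-77901/145) = -145/77901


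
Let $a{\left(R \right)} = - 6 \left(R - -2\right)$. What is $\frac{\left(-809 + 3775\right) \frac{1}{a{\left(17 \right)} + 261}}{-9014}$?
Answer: $- \frac{1483}{662529} \approx -0.0022384$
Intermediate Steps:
$a{\left(R \right)} = -12 - 6 R$ ($a{\left(R \right)} = - 6 \left(R + 2\right) = - 6 \left(2 + R\right) = -12 - 6 R$)
$\frac{\left(-809 + 3775\right) \frac{1}{a{\left(17 \right)} + 261}}{-9014} = \frac{\left(-809 + 3775\right) \frac{1}{\left(-12 - 102\right) + 261}}{-9014} = \frac{2966}{\left(-12 - 102\right) + 261} \left(- \frac{1}{9014}\right) = \frac{2966}{-114 + 261} \left(- \frac{1}{9014}\right) = \frac{2966}{147} \left(- \frac{1}{9014}\right) = - \frac{1483}{662529}$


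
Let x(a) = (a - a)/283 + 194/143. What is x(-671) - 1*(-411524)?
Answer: 58848126/143 ≈ 4.1153e+5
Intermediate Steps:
x(a) = 194/143 (x(a) = 0*(1/283) + 194*(1/143) = 0 + 194/143 = 194/143)
x(-671) - 1*(-411524) = 194/143 - 1*(-411524) = 194/143 + 411524 = 58848126/143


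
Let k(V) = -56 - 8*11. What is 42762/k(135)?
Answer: -7127/24 ≈ -296.96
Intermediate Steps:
k(V) = -144 (k(V) = -56 - 1*88 = -56 - 88 = -144)
42762/k(135) = 42762/(-144) = 42762*(-1/144) = -7127/24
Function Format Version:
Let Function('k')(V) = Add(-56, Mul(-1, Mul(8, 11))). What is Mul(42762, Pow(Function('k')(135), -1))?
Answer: Rational(-7127, 24) ≈ -296.96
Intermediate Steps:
Function('k')(V) = -144 (Function('k')(V) = Add(-56, Mul(-1, 88)) = Add(-56, -88) = -144)
Mul(42762, Pow(Function('k')(135), -1)) = Mul(42762, Pow(-144, -1)) = Mul(42762, Rational(-1, 144)) = Rational(-7127, 24)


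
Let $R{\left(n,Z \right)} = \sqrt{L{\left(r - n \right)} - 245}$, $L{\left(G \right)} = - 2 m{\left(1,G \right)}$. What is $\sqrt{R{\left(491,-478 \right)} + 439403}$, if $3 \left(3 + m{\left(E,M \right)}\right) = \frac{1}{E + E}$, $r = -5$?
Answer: $\frac{\sqrt{3954627 + 3 i \sqrt{2154}}}{3} \approx 662.88 + 0.011669 i$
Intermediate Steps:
$m{\left(E,M \right)} = -3 + \frac{1}{6 E}$ ($m{\left(E,M \right)} = -3 + \frac{1}{3 \left(E + E\right)} = -3 + \frac{1}{3 \cdot 2 E} = -3 + \frac{\frac{1}{2} \frac{1}{E}}{3} = -3 + \frac{1}{6 E}$)
$L{\left(G \right)} = \frac{17}{3}$ ($L{\left(G \right)} = - 2 \left(-3 + \frac{1}{6 \cdot 1}\right) = - 2 \left(-3 + \frac{1}{6} \cdot 1\right) = - 2 \left(-3 + \frac{1}{6}\right) = \left(-2\right) \left(- \frac{17}{6}\right) = \frac{17}{3}$)
$R{\left(n,Z \right)} = \frac{i \sqrt{2154}}{3}$ ($R{\left(n,Z \right)} = \sqrt{\frac{17}{3} - 245} = \sqrt{- \frac{718}{3}} = \frac{i \sqrt{2154}}{3}$)
$\sqrt{R{\left(491,-478 \right)} + 439403} = \sqrt{\frac{i \sqrt{2154}}{3} + 439403} = \sqrt{439403 + \frac{i \sqrt{2154}}{3}}$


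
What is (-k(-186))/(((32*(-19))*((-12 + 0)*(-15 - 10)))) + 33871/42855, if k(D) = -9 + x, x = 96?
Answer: 412119919/521116800 ≈ 0.79084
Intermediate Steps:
k(D) = 87 (k(D) = -9 + 96 = 87)
(-k(-186))/(((32*(-19))*((-12 + 0)*(-15 - 10)))) + 33871/42855 = (-1*87)/(((32*(-19))*((-12 + 0)*(-15 - 10)))) + 33871/42855 = -87/((-(-7296)*(-25))) + 33871*(1/42855) = -87/((-608*300)) + 33871/42855 = -87/(-182400) + 33871/42855 = -87*(-1/182400) + 33871/42855 = 29/60800 + 33871/42855 = 412119919/521116800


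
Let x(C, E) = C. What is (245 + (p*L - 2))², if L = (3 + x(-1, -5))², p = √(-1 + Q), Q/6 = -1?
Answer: 58937 + 1944*I*√7 ≈ 58937.0 + 5143.3*I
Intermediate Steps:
Q = -6 (Q = 6*(-1) = -6)
p = I*√7 (p = √(-1 - 6) = √(-7) = I*√7 ≈ 2.6458*I)
L = 4 (L = (3 - 1)² = 2² = 4)
(245 + (p*L - 2))² = (245 + ((I*√7)*4 - 2))² = (245 + (4*I*√7 - 2))² = (245 + (-2 + 4*I*√7))² = (243 + 4*I*√7)²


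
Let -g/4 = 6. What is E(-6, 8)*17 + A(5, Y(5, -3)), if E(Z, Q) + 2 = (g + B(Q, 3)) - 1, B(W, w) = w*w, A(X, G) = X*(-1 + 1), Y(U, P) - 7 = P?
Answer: -306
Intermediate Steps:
Y(U, P) = 7 + P
A(X, G) = 0 (A(X, G) = X*0 = 0)
B(W, w) = w**2
g = -24 (g = -4*6 = -24)
E(Z, Q) = -18 (E(Z, Q) = -2 + ((-24 + 3**2) - 1) = -2 + ((-24 + 9) - 1) = -2 + (-15 - 1) = -2 - 16 = -18)
E(-6, 8)*17 + A(5, Y(5, -3)) = -18*17 + 0 = -306 + 0 = -306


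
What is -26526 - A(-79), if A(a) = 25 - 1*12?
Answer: -26539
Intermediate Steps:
A(a) = 13 (A(a) = 25 - 12 = 13)
-26526 - A(-79) = -26526 - 1*13 = -26526 - 13 = -26539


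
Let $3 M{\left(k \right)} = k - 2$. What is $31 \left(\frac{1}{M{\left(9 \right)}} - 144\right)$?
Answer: $- \frac{31155}{7} \approx -4450.7$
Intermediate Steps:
$M{\left(k \right)} = - \frac{2}{3} + \frac{k}{3}$ ($M{\left(k \right)} = \frac{k - 2}{3} = \frac{-2 + k}{3} = - \frac{2}{3} + \frac{k}{3}$)
$31 \left(\frac{1}{M{\left(9 \right)}} - 144\right) = 31 \left(\frac{1}{- \frac{2}{3} + \frac{1}{3} \cdot 9} - 144\right) = 31 \left(\frac{1}{- \frac{2}{3} + 3} - 144\right) = 31 \left(\frac{1}{\frac{7}{3}} - 144\right) = 31 \left(\frac{3}{7} - 144\right) = 31 \left(- \frac{1005}{7}\right) = - \frac{31155}{7}$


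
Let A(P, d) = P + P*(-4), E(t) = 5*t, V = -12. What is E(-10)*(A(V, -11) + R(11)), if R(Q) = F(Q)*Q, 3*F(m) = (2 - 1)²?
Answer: -5950/3 ≈ -1983.3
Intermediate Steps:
F(m) = ⅓ (F(m) = (2 - 1)²/3 = (⅓)*1² = (⅓)*1 = ⅓)
R(Q) = Q/3
A(P, d) = -3*P (A(P, d) = P - 4*P = -3*P)
E(-10)*(A(V, -11) + R(11)) = (5*(-10))*(-3*(-12) + (⅓)*11) = -50*(36 + 11/3) = -50*119/3 = -5950/3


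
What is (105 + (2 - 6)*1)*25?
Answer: 2525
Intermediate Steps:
(105 + (2 - 6)*1)*25 = (105 - 4*1)*25 = (105 - 4)*25 = 101*25 = 2525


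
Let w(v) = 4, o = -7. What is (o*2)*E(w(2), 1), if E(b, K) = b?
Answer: -56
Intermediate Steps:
(o*2)*E(w(2), 1) = -7*2*4 = -14*4 = -56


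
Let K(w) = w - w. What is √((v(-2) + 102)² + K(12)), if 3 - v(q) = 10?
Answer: 95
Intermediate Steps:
v(q) = -7 (v(q) = 3 - 1*10 = 3 - 10 = -7)
K(w) = 0
√((v(-2) + 102)² + K(12)) = √((-7 + 102)² + 0) = √(95² + 0) = √(9025 + 0) = √9025 = 95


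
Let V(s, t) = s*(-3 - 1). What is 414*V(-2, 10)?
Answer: 3312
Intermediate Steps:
V(s, t) = -4*s (V(s, t) = s*(-4) = -4*s)
414*V(-2, 10) = 414*(-4*(-2)) = 414*8 = 3312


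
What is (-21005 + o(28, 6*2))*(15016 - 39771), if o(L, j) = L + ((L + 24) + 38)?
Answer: 517057685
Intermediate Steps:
o(L, j) = 62 + 2*L (o(L, j) = L + ((24 + L) + 38) = L + (62 + L) = 62 + 2*L)
(-21005 + o(28, 6*2))*(15016 - 39771) = (-21005 + (62 + 2*28))*(15016 - 39771) = (-21005 + (62 + 56))*(-24755) = (-21005 + 118)*(-24755) = -20887*(-24755) = 517057685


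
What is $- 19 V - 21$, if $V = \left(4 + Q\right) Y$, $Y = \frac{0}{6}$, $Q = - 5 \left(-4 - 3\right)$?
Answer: $-21$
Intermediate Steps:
$Q = 35$ ($Q = \left(-5\right) \left(-7\right) = 35$)
$Y = 0$ ($Y = 0 \cdot \frac{1}{6} = 0$)
$V = 0$ ($V = \left(4 + 35\right) 0 = 39 \cdot 0 = 0$)
$- 19 V - 21 = \left(-19\right) 0 - 21 = 0 - 21 = -21$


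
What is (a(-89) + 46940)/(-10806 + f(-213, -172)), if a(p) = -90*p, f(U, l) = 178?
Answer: -27475/5314 ≈ -5.1703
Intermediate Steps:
(a(-89) + 46940)/(-10806 + f(-213, -172)) = (-90*(-89) + 46940)/(-10806 + 178) = (8010 + 46940)/(-10628) = 54950*(-1/10628) = -27475/5314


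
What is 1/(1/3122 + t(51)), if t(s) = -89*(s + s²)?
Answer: -3122/736879415 ≈ -4.2368e-6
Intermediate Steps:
t(s) = -89*s - 89*s²
1/(1/3122 + t(51)) = 1/(1/3122 - 89*51*(1 + 51)) = 1/(1/3122 - 89*51*52) = 1/(1/3122 - 236028) = 1/(-736879415/3122) = -3122/736879415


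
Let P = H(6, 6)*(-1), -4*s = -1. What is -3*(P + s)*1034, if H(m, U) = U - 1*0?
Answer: 35673/2 ≈ 17837.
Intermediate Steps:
s = 1/4 (s = -1/4*(-1) = 1/4 ≈ 0.25000)
H(m, U) = U (H(m, U) = U + 0 = U)
P = -6 (P = 6*(-1) = -6)
-3*(P + s)*1034 = -3*(-6 + 1/4)*1034 = -3*(-23/4)*1034 = (69/4)*1034 = 35673/2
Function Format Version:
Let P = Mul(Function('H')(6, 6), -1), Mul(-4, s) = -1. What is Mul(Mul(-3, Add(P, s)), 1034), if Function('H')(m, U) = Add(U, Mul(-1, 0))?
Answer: Rational(35673, 2) ≈ 17837.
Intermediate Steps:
s = Rational(1, 4) (s = Mul(Rational(-1, 4), -1) = Rational(1, 4) ≈ 0.25000)
Function('H')(m, U) = U (Function('H')(m, U) = Add(U, 0) = U)
P = -6 (P = Mul(6, -1) = -6)
Mul(Mul(-3, Add(P, s)), 1034) = Mul(Mul(-3, Add(-6, Rational(1, 4))), 1034) = Mul(Mul(-3, Rational(-23, 4)), 1034) = Mul(Rational(69, 4), 1034) = Rational(35673, 2)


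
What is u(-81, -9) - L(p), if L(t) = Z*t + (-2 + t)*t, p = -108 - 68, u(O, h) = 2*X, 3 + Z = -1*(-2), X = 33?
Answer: -31438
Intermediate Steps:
Z = -1 (Z = -3 - 1*(-2) = -3 + 2 = -1)
u(O, h) = 66 (u(O, h) = 2*33 = 66)
p = -176
L(t) = -t + t*(-2 + t) (L(t) = -t + (-2 + t)*t = -t + t*(-2 + t))
u(-81, -9) - L(p) = 66 - (-176)*(-3 - 176) = 66 - (-176)*(-179) = 66 - 1*31504 = 66 - 31504 = -31438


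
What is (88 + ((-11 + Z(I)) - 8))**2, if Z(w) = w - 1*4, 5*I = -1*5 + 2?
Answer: 103684/25 ≈ 4147.4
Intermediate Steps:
I = -3/5 (I = (-1*5 + 2)/5 = (-5 + 2)/5 = (1/5)*(-3) = -3/5 ≈ -0.60000)
Z(w) = -4 + w (Z(w) = w - 4 = -4 + w)
(88 + ((-11 + Z(I)) - 8))**2 = (88 + ((-11 + (-4 - 3/5)) - 8))**2 = (88 + ((-11 - 23/5) - 8))**2 = (88 + (-78/5 - 8))**2 = (88 - 118/5)**2 = (322/5)**2 = 103684/25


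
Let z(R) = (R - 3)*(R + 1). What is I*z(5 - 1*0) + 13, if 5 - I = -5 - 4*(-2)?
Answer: 37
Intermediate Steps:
I = 2 (I = 5 - (-5 - 4*(-2)) = 5 - (-5 + 8) = 5 - 1*3 = 5 - 3 = 2)
z(R) = (1 + R)*(-3 + R) (z(R) = (-3 + R)*(1 + R) = (1 + R)*(-3 + R))
I*z(5 - 1*0) + 13 = 2*(-3 + (5 - 1*0)² - 2*(5 - 1*0)) + 13 = 2*(-3 + (5 + 0)² - 2*(5 + 0)) + 13 = 2*(-3 + 5² - 2*5) + 13 = 2*(-3 + 25 - 10) + 13 = 2*12 + 13 = 24 + 13 = 37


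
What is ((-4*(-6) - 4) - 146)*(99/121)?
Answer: -1134/11 ≈ -103.09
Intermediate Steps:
((-4*(-6) - 4) - 146)*(99/121) = ((24 - 4) - 146)*(99*(1/121)) = (20 - 146)*(9/11) = -126*9/11 = -1134/11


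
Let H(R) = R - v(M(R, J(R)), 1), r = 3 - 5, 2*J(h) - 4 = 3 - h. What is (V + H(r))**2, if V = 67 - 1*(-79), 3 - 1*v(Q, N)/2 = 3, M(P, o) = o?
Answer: 20736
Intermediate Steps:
J(h) = 7/2 - h/2 (J(h) = 2 + (3 - h)/2 = 2 + (3/2 - h/2) = 7/2 - h/2)
v(Q, N) = 0 (v(Q, N) = 6 - 2*3 = 6 - 6 = 0)
V = 146 (V = 67 + 79 = 146)
r = -2
H(R) = R (H(R) = R - 1*0 = R + 0 = R)
(V + H(r))**2 = (146 - 2)**2 = 144**2 = 20736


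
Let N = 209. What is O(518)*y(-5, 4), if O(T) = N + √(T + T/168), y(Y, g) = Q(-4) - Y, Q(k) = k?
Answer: 209 + 13*√111/6 ≈ 231.83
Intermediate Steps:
y(Y, g) = -4 - Y
O(T) = 209 + 13*√42*√T/84 (O(T) = 209 + √(T + T/168) = 209 + √(169*T/168) = 209 + 13*√42*√T/84)
O(518)*y(-5, 4) = (209 + 13*√42*√518/84)*(-4 - 1*(-5)) = (209 + 13*√111/6)*(-4 + 5) = (209 + 13*√111/6)*1 = 209 + 13*√111/6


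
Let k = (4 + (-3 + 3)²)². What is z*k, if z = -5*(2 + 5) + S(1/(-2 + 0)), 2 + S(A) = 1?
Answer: -576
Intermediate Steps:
S(A) = -1 (S(A) = -2 + 1 = -1)
k = 16 (k = (4 + 0²)² = (4 + 0)² = 4² = 16)
z = -36 (z = -5*(2 + 5) - 1 = -5*7 - 1 = -35 - 1 = -36)
z*k = -36*16 = -576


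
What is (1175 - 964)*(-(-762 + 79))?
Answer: 144113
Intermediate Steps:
(1175 - 964)*(-(-762 + 79)) = 211*(-1*(-683)) = 211*683 = 144113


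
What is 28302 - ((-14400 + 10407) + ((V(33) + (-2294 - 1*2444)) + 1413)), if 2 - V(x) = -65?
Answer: 35553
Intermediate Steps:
V(x) = 67 (V(x) = 2 - 1*(-65) = 2 + 65 = 67)
28302 - ((-14400 + 10407) + ((V(33) + (-2294 - 1*2444)) + 1413)) = 28302 - ((-14400 + 10407) + ((67 + (-2294 - 1*2444)) + 1413)) = 28302 - (-3993 + ((67 + (-2294 - 2444)) + 1413)) = 28302 - (-3993 + ((67 - 4738) + 1413)) = 28302 - (-3993 + (-4671 + 1413)) = 28302 - (-3993 - 3258) = 28302 - 1*(-7251) = 28302 + 7251 = 35553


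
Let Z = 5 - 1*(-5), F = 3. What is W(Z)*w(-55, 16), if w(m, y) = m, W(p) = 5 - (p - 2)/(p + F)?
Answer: -3135/13 ≈ -241.15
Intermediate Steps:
Z = 10 (Z = 5 + 5 = 10)
W(p) = 5 - (-2 + p)/(3 + p) (W(p) = 5 - (p - 2)/(p + 3) = 5 - (-2 + p)/(3 + p))
W(Z)*w(-55, 16) = ((17 + 4*10)/(3 + 10))*(-55) = ((17 + 40)/13)*(-55) = ((1/13)*57)*(-55) = (57/13)*(-55) = -3135/13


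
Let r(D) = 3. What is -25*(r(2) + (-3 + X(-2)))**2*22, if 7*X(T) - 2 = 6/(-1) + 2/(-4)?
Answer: -22275/98 ≈ -227.30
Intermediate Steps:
X(T) = -9/14 (X(T) = 2/7 + (6/(-1) + 2/(-4))/7 = 2/7 + (6*(-1) + 2*(-1/4))/7 = 2/7 + (-6 - 1/2)/7 = 2/7 + (1/7)*(-13/2) = 2/7 - 13/14 = -9/14)
-25*(r(2) + (-3 + X(-2)))**2*22 = -25*(3 + (-3 - 9/14))**2*22 = -25*(3 - 51/14)**2*22 = -25*(-9/14)**2*22 = -25*81/196*22 = -2025/196*22 = -22275/98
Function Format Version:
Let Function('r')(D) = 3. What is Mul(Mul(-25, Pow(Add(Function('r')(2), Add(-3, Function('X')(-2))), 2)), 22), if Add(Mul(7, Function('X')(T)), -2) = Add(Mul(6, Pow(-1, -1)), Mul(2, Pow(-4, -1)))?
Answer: Rational(-22275, 98) ≈ -227.30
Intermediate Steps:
Function('X')(T) = Rational(-9, 14) (Function('X')(T) = Add(Rational(2, 7), Mul(Rational(1, 7), Add(Mul(6, Pow(-1, -1)), Mul(2, Pow(-4, -1))))) = Add(Rational(2, 7), Mul(Rational(1, 7), Add(Mul(6, -1), Mul(2, Rational(-1, 4))))) = Add(Rational(2, 7), Mul(Rational(1, 7), Add(-6, Rational(-1, 2)))) = Add(Rational(2, 7), Mul(Rational(1, 7), Rational(-13, 2))) = Add(Rational(2, 7), Rational(-13, 14)) = Rational(-9, 14))
Mul(Mul(-25, Pow(Add(Function('r')(2), Add(-3, Function('X')(-2))), 2)), 22) = Mul(Mul(-25, Pow(Add(3, Add(-3, Rational(-9, 14))), 2)), 22) = Mul(Mul(-25, Pow(Add(3, Rational(-51, 14)), 2)), 22) = Mul(Mul(-25, Pow(Rational(-9, 14), 2)), 22) = Mul(Mul(-25, Rational(81, 196)), 22) = Mul(Rational(-2025, 196), 22) = Rational(-22275, 98)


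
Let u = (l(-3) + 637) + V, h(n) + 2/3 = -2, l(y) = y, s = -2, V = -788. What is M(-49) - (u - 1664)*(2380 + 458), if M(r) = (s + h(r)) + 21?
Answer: 15478501/3 ≈ 5.1595e+6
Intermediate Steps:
h(n) = -8/3 (h(n) = -⅔ - 2 = -8/3)
u = -154 (u = (-3 + 637) - 788 = 634 - 788 = -154)
M(r) = 49/3 (M(r) = (-2 - 8/3) + 21 = -14/3 + 21 = 49/3)
M(-49) - (u - 1664)*(2380 + 458) = 49/3 - (-154 - 1664)*(2380 + 458) = 49/3 - (-1818)*2838 = 49/3 - 1*(-5159484) = 49/3 + 5159484 = 15478501/3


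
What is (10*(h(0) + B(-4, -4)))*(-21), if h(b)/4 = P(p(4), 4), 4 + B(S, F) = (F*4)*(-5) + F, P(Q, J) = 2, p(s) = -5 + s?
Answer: -16800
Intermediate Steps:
B(S, F) = -4 - 19*F (B(S, F) = -4 + ((F*4)*(-5) + F) = -4 + ((4*F)*(-5) + F) = -4 + (-20*F + F) = -4 - 19*F)
h(b) = 8 (h(b) = 4*2 = 8)
(10*(h(0) + B(-4, -4)))*(-21) = (10*(8 + (-4 - 19*(-4))))*(-21) = (10*(8 + (-4 + 76)))*(-21) = (10*(8 + 72))*(-21) = (10*80)*(-21) = 800*(-21) = -16800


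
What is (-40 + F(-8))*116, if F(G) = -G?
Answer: -3712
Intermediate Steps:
(-40 + F(-8))*116 = (-40 - 1*(-8))*116 = (-40 + 8)*116 = -32*116 = -3712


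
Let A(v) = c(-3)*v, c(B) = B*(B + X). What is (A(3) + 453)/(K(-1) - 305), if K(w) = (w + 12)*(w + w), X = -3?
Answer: -169/109 ≈ -1.5505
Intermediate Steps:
K(w) = 2*w*(12 + w) (K(w) = (12 + w)*(2*w) = 2*w*(12 + w))
c(B) = B*(-3 + B) (c(B) = B*(B - 3) = B*(-3 + B))
A(v) = 18*v (A(v) = (-3*(-3 - 3))*v = (-3*(-6))*v = 18*v)
(A(3) + 453)/(K(-1) - 305) = (18*3 + 453)/(2*(-1)*(12 - 1) - 305) = (54 + 453)/(2*(-1)*11 - 305) = 507/(-22 - 305) = 507/(-327) = 507*(-1/327) = -169/109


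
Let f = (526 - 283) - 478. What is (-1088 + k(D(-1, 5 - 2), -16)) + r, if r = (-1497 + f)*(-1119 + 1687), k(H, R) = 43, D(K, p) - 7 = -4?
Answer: -984821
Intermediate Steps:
D(K, p) = 3 (D(K, p) = 7 - 4 = 3)
f = -235 (f = 243 - 478 = -235)
r = -983776 (r = (-1497 - 235)*(-1119 + 1687) = -1732*568 = -983776)
(-1088 + k(D(-1, 5 - 2), -16)) + r = (-1088 + 43) - 983776 = -1045 - 983776 = -984821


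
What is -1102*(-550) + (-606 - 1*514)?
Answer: 604980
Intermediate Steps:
-1102*(-550) + (-606 - 1*514) = 606100 + (-606 - 514) = 606100 - 1120 = 604980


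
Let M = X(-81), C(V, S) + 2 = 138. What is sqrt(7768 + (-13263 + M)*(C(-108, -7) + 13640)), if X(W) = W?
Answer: 2*I*sqrt(45954794) ≈ 13558.0*I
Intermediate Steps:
C(V, S) = 136 (C(V, S) = -2 + 138 = 136)
M = -81
sqrt(7768 + (-13263 + M)*(C(-108, -7) + 13640)) = sqrt(7768 + (-13263 - 81)*(136 + 13640)) = sqrt(7768 - 13344*13776) = sqrt(7768 - 183826944) = sqrt(-183819176) = 2*I*sqrt(45954794)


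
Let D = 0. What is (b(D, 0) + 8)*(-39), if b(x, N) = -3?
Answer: -195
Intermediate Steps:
(b(D, 0) + 8)*(-39) = (-3 + 8)*(-39) = 5*(-39) = -195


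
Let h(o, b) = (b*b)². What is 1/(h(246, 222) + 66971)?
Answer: 1/2428979627 ≈ 4.1170e-10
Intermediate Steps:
h(o, b) = b⁴ (h(o, b) = (b²)² = b⁴)
1/(h(246, 222) + 66971) = 1/(222⁴ + 66971) = 1/(2428912656 + 66971) = 1/2428979627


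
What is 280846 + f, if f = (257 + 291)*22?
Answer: 292902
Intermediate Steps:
f = 12056 (f = 548*22 = 12056)
280846 + f = 280846 + 12056 = 292902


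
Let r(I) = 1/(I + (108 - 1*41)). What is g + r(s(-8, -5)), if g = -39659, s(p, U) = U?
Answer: -2458857/62 ≈ -39659.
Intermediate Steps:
r(I) = 1/(67 + I) (r(I) = 1/(I + (108 - 41)) = 1/(I + 67) = 1/(67 + I))
g + r(s(-8, -5)) = -39659 + 1/(67 - 5) = -39659 + 1/62 = -2458857/62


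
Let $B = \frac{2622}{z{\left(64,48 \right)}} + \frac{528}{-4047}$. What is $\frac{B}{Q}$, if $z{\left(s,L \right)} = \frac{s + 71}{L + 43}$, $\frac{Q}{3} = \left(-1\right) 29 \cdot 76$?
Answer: $- \frac{53641723}{200690730} \approx -0.26729$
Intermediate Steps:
$Q = -6612$ ($Q = 3 \left(-1\right) 29 \cdot 76 = 3 \left(\left(-29\right) 76\right) = 3 \left(-2204\right) = -6612$)
$z{\left(s,L \right)} = \frac{71 + s}{43 + L}$
$B = \frac{107283446}{60705}$ ($B = \frac{2622}{\frac{1}{43 + 48} \left(71 + 64\right)} + \frac{528}{-4047} = \frac{2622}{\frac{1}{91} \cdot 135} + 528 \left(- \frac{1}{4047}\right) = \frac{2622}{\frac{1}{91} \cdot 135} - \frac{176}{1349} = \frac{2622}{\frac{135}{91}} - \frac{176}{1349} = 2622 \cdot \frac{91}{135} - \frac{176}{1349} = \frac{79534}{45} - \frac{176}{1349} = \frac{107283446}{60705} \approx 1767.3$)
$\frac{B}{Q} = \frac{107283446}{60705 \left(-6612\right)} = \frac{107283446}{60705} \left(- \frac{1}{6612}\right) = - \frac{53641723}{200690730}$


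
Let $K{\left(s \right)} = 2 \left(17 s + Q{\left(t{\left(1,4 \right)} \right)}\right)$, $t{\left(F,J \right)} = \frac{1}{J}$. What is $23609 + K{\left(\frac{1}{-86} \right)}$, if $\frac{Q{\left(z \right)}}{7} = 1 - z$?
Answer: $\frac{2031243}{86} \approx 23619.0$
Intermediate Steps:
$Q{\left(z \right)} = 7 - 7 z$ ($Q{\left(z \right)} = 7 \left(1 - z\right) = 7 - 7 z$)
$K{\left(s \right)} = \frac{21}{2} + 34 s$ ($K{\left(s \right)} = 2 \left(17 s + \left(7 - \frac{7}{4}\right)\right) = 2 \left(17 s + \frac{21}{4}\right) = 2 \left(\frac{21}{4} + 17 s\right) = \frac{21}{2} + 34 s$)
$23609 + K{\left(\frac{1}{-86} \right)} = 23609 + \left(\frac{21}{2} + \frac{34}{-86}\right) = 23609 + \left(\frac{21}{2} + 34 \left(- \frac{1}{86}\right)\right) = 23609 + \left(\frac{21}{2} - \frac{17}{43}\right) = 23609 + \frac{869}{86} = \frac{2031243}{86}$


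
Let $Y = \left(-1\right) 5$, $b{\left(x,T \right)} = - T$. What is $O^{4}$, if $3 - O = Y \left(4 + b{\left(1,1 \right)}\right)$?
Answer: $104976$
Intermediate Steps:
$Y = -5$
$O = 18$ ($O = 3 - - 5 \left(4 - 1\right) = 3 - \left(-5\right) 3 = 3 - -15 = 3 + 15 = 18$)
$O^{4} = 18^{4} = 104976$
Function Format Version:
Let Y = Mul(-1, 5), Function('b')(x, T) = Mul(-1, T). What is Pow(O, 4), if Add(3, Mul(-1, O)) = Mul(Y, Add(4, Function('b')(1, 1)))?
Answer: 104976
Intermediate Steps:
Y = -5
O = 18 (O = Add(3, Mul(-1, Mul(-5, Add(4, Mul(-1, 1))))) = Add(3, Mul(-1, Mul(-5, Add(4, -1)))) = Add(3, Mul(-1, Mul(-5, 3))) = Add(3, Mul(-1, -15)) = Add(3, 15) = 18)
Pow(O, 4) = Pow(18, 4) = 104976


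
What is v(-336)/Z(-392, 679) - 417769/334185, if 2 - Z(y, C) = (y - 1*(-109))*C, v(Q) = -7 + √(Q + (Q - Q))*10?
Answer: -26760137522/21405551805 + 40*I*√21/192159 ≈ -1.2501 + 0.00095391*I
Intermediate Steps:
v(Q) = -7 + 10*√Q (v(Q) = -7 + √(Q + 0)*10 = -7 + √Q*10 = -7 + 10*√Q)
Z(y, C) = 2 - C*(109 + y) (Z(y, C) = 2 - (y - 1*(-109))*C = 2 - (y + 109)*C = 2 - (109 + y)*C = 2 - C*(109 + y))
v(-336)/Z(-392, 679) - 417769/334185 = (-7 + 10*√(-336))/(2 - 109*679 - 1*679*(-392)) - 417769/334185 = (-7 + 10*(4*I*√21))/(2 - 74011 + 266168) - 417769*1/334185 = (-7 + 40*I*√21)/192159 - 417769/334185 = (-7 + 40*I*√21)*(1/192159) - 417769/334185 = (-7/192159 + 40*I*√21/192159) - 417769/334185 = -26760137522/21405551805 + 40*I*√21/192159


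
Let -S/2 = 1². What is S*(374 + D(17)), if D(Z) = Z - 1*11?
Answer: -760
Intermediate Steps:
D(Z) = -11 + Z (D(Z) = Z - 11 = -11 + Z)
S = -2 (S = -2*1² = -2*1 = -2)
S*(374 + D(17)) = -2*(374 + (-11 + 17)) = -2*(374 + 6) = -2*380 = -760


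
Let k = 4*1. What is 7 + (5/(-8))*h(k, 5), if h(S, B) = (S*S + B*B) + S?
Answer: -169/8 ≈ -21.125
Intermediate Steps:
k = 4
h(S, B) = S + B**2 + S**2 (h(S, B) = (S**2 + B**2) + S = (B**2 + S**2) + S = S + B**2 + S**2)
7 + (5/(-8))*h(k, 5) = 7 + (5/(-8))*(4 + 5**2 + 4**2) = 7 + (5*(-1/8))*(4 + 25 + 16) = 7 - 5/8*45 = 7 - 225/8 = -169/8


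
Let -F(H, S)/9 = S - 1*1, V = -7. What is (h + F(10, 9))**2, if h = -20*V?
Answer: 4624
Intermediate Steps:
h = 140 (h = -20*(-7) = 140)
F(H, S) = 9 - 9*S (F(H, S) = -9*(S - 1*1) = -9*(S - 1) = -9*(-1 + S) = 9 - 9*S)
(h + F(10, 9))**2 = (140 + (9 - 9*9))**2 = (140 + (9 - 81))**2 = (140 - 72)**2 = 68**2 = 4624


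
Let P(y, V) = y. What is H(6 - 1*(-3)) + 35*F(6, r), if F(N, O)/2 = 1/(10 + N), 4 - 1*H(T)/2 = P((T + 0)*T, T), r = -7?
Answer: -1197/8 ≈ -149.63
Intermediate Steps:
H(T) = 8 - 2*T² (H(T) = 8 - 2*(T + 0)*T = 8 - 2*T*T = 8 - 2*T²)
F(N, O) = 2/(10 + N)
H(6 - 1*(-3)) + 35*F(6, r) = (8 - 2*(6 - 1*(-3))²) + 35*(2/(10 + 6)) = (8 - 2*(6 + 3)²) + 35*(2/16) = (8 - 2*9²) + 35*(2*(1/16)) = (8 - 2*81) + 35*(⅛) = (8 - 162) + 35/8 = -154 + 35/8 = -1197/8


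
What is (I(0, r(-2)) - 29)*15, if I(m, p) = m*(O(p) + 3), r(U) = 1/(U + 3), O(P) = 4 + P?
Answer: -435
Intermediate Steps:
r(U) = 1/(3 + U)
I(m, p) = m*(7 + p) (I(m, p) = m*((4 + p) + 3) = m*(7 + p))
(I(0, r(-2)) - 29)*15 = (0*(7 + 1/(3 - 2)) - 29)*15 = (0*(7 + 1/1) - 29)*15 = (0*(7 + 1) - 29)*15 = (0*8 - 29)*15 = (0 - 29)*15 = -29*15 = -435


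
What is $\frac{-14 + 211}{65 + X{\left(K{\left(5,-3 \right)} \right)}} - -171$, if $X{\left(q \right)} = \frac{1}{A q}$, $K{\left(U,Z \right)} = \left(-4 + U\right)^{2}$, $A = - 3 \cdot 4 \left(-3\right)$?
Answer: $\frac{407403}{2341} \approx 174.03$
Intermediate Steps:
$A = 36$ ($A = \left(-3\right) \left(-12\right) = 36$)
$X{\left(q \right)} = \frac{1}{36 q}$
$\frac{-14 + 211}{65 + X{\left(K{\left(5,-3 \right)} \right)}} - -171 = \frac{-14 + 211}{65 + \frac{1}{36 \left(-4 + 5\right)^{2}}} - -171 = \frac{197}{65 + \frac{1}{36 \cdot 1^{2}}} + 171 = \frac{197}{65 + \frac{1}{36 \cdot 1}} + 171 = \frac{197}{65 + \frac{1}{36} \cdot 1} + 171 = \frac{197}{65 + \frac{1}{36}} + 171 = \frac{197}{\frac{2341}{36}} + 171 = 197 \cdot \frac{36}{2341} + 171 = \frac{7092}{2341} + 171 = \frac{407403}{2341}$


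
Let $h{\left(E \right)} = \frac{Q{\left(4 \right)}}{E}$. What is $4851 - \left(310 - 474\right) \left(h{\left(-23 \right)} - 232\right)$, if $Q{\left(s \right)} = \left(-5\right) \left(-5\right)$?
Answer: $- \frac{767631}{23} \approx -33375.0$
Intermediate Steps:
$Q{\left(s \right)} = 25$
$h{\left(E \right)} = \frac{25}{E}$
$4851 - \left(310 - 474\right) \left(h{\left(-23 \right)} - 232\right) = 4851 - \left(310 - 474\right) \left(\frac{25}{-23} - 232\right) = 4851 - - 164 \left(25 \left(- \frac{1}{23}\right) - 232\right) = 4851 - - 164 \left(- \frac{25}{23} - 232\right) = 4851 - \left(-164\right) \left(- \frac{5361}{23}\right) = 4851 - \frac{879204}{23} = - \frac{767631}{23}$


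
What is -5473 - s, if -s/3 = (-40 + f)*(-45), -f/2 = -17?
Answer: -4663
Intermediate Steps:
f = 34 (f = -2*(-17) = 34)
s = -810 (s = -3*(-40 + 34)*(-45) = -(-18)*(-45) = -3*270 = -810)
-5473 - s = -5473 - 1*(-810) = -5473 + 810 = -4663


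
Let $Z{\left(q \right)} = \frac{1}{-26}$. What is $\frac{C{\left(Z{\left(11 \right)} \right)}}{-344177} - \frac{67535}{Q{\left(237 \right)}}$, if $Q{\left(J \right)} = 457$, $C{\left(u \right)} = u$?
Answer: $- \frac{604343835613}{4089511114} \approx -147.78$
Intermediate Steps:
$Z{\left(q \right)} = - \frac{1}{26}$
$\frac{C{\left(Z{\left(11 \right)} \right)}}{-344177} - \frac{67535}{Q{\left(237 \right)}} = - \frac{1}{26 \left(-344177\right)} - \frac{67535}{457} = \left(- \frac{1}{26}\right) \left(- \frac{1}{344177}\right) - \frac{67535}{457} = \frac{1}{8948602} - \frac{67535}{457} = - \frac{604343835613}{4089511114}$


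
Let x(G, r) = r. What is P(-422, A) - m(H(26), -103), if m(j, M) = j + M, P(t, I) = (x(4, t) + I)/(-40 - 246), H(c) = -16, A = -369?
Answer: 34825/286 ≈ 121.77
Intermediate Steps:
P(t, I) = -I/286 - t/286 (P(t, I) = (t + I)/(-40 - 246) = (I + t)/(-286) = (I + t)*(-1/286) = -I/286 - t/286)
m(j, M) = M + j
P(-422, A) - m(H(26), -103) = (-1/286*(-369) - 1/286*(-422)) - (-103 - 16) = (369/286 + 211/143) - 1*(-119) = 791/286 + 119 = 34825/286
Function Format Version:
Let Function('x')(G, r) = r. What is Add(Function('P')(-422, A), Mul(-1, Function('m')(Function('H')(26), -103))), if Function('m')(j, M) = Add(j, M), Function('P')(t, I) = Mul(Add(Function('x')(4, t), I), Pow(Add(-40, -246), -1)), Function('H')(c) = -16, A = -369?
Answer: Rational(34825, 286) ≈ 121.77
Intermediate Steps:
Function('P')(t, I) = Add(Mul(Rational(-1, 286), I), Mul(Rational(-1, 286), t)) (Function('P')(t, I) = Mul(Add(t, I), Pow(Add(-40, -246), -1)) = Mul(Add(I, t), Pow(-286, -1)) = Mul(Add(I, t), Rational(-1, 286)) = Add(Mul(Rational(-1, 286), I), Mul(Rational(-1, 286), t)))
Function('m')(j, M) = Add(M, j)
Add(Function('P')(-422, A), Mul(-1, Function('m')(Function('H')(26), -103))) = Add(Add(Mul(Rational(-1, 286), -369), Mul(Rational(-1, 286), -422)), Mul(-1, Add(-103, -16))) = Add(Add(Rational(369, 286), Rational(211, 143)), Mul(-1, -119)) = Add(Rational(791, 286), 119) = Rational(34825, 286)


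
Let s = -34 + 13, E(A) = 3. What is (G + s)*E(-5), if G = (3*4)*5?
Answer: 117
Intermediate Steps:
s = -21
G = 60 (G = 12*5 = 60)
(G + s)*E(-5) = (60 - 21)*3 = 39*3 = 117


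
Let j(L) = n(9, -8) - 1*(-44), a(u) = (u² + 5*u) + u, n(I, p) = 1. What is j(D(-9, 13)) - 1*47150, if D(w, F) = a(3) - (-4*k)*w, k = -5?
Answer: -47105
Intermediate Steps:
a(u) = u² + 6*u
D(w, F) = 27 - 20*w (D(w, F) = 3*(6 + 3) - (-4*(-5))*w = 3*9 - 20*w = 27 - 20*w)
j(L) = 45 (j(L) = 1 - 1*(-44) = 1 + 44 = 45)
j(D(-9, 13)) - 1*47150 = 45 - 1*47150 = 45 - 47150 = -47105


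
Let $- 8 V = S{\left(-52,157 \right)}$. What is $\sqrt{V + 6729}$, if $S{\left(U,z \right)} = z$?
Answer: $\frac{5 \sqrt{4294}}{4} \approx 81.911$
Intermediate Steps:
$V = - \frac{157}{8}$ ($V = \left(- \frac{1}{8}\right) 157 = - \frac{157}{8} \approx -19.625$)
$\sqrt{V + 6729} = \sqrt{- \frac{157}{8} + 6729} = \sqrt{\frac{53675}{8}} = \frac{5 \sqrt{4294}}{4}$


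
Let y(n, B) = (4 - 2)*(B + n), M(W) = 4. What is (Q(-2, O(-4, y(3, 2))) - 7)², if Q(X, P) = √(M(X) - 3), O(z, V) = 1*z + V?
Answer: 36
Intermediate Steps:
y(n, B) = 2*B + 2*n (y(n, B) = 2*(B + n) = 2*B + 2*n)
O(z, V) = V + z (O(z, V) = z + V = V + z)
Q(X, P) = 1 (Q(X, P) = √(4 - 3) = √1 = 1)
(Q(-2, O(-4, y(3, 2))) - 7)² = (1 - 7)² = (-6)² = 36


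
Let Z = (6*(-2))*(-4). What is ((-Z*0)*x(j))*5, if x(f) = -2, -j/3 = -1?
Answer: 0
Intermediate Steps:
j = 3 (j = -3*(-1) = 3)
Z = 48 (Z = -12*(-4) = 48)
((-Z*0)*x(j))*5 = ((-1*48*0)*(-2))*5 = (-48*0*(-2))*5 = (0*(-2))*5 = 0*5 = 0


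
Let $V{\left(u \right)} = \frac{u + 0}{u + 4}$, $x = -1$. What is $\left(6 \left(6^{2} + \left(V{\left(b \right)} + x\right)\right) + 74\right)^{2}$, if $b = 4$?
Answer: $82369$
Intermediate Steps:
$V{\left(u \right)} = \frac{u}{4 + u}$
$\left(6 \left(6^{2} + \left(V{\left(b \right)} + x\right)\right) + 74\right)^{2} = \left(6 \left(6^{2} - \left(1 - \frac{4}{4 + 4}\right)\right) + 74\right)^{2} = \left(6 \left(36 - \left(1 - \frac{4}{8}\right)\right) + 74\right)^{2} = \left(6 \left(36 + \left(4 \cdot \frac{1}{8} - 1\right)\right) + 74\right)^{2} = \left(6 \left(36 + \left(\frac{1}{2} - 1\right)\right) + 74\right)^{2} = \left(6 \left(36 - \frac{1}{2}\right) + 74\right)^{2} = \left(6 \cdot \frac{71}{2} + 74\right)^{2} = \left(213 + 74\right)^{2} = 287^{2} = 82369$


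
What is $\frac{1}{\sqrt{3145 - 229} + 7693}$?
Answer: $\frac{1}{7747} \approx 0.00012908$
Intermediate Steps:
$\frac{1}{\sqrt{3145 - 229} + 7693} = \frac{1}{\sqrt{2916} + 7693} = \frac{1}{54 + 7693} = \frac{1}{7747}$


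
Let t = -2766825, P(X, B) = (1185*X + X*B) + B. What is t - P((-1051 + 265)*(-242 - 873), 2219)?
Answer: -2986000604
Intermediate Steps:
P(X, B) = B + 1185*X + B*X (P(X, B) = (1185*X + B*X) + B = B + 1185*X + B*X)
t - P((-1051 + 265)*(-242 - 873), 2219) = -2766825 - (2219 + 1185*((-1051 + 265)*(-242 - 873)) + 2219*((-1051 + 265)*(-242 - 873))) = -2766825 - (2219 + 1185*(-786*(-1115)) + 2219*(-786*(-1115))) = -2766825 - (2219 + 1185*876390 + 2219*876390) = -2766825 - (2219 + 1038522150 + 1944709410) = -2766825 - 1*2983233779 = -2766825 - 2983233779 = -2986000604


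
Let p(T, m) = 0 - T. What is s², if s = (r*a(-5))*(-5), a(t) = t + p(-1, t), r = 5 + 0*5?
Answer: 10000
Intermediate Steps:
p(T, m) = -T
r = 5 (r = 5 + 0 = 5)
a(t) = 1 + t (a(t) = t - 1*(-1) = t + 1 = 1 + t)
s = 100 (s = (5*(1 - 5))*(-5) = (5*(-4))*(-5) = -20*(-5) = 100)
s² = 100² = 10000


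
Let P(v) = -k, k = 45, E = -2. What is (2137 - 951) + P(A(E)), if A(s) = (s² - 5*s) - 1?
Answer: 1141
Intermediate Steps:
A(s) = -1 + s² - 5*s
P(v) = -45 (P(v) = -1*45 = -45)
(2137 - 951) + P(A(E)) = (2137 - 951) - 45 = 1186 - 45 = 1141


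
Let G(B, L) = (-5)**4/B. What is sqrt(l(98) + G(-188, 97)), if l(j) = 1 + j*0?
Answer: I*sqrt(20539)/94 ≈ 1.5246*I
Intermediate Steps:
l(j) = 1 (l(j) = 1 + 0 = 1)
G(B, L) = 625/B
sqrt(l(98) + G(-188, 97)) = sqrt(1 + 625/(-188)) = sqrt(1 + 625*(-1/188)) = sqrt(1 - 625/188) = sqrt(-437/188) = I*sqrt(20539)/94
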